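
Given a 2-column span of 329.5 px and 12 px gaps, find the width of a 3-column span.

329.5 − 1·12 = 317.5; ÷2 gives c = 158.75 px.
3-column span = 3·158.75 + 2·12 = 500.25 px.

500.25 px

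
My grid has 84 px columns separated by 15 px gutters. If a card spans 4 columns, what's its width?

Span of 4: 4·84 + 3·15 = 336 + 45 = 381 px.

381 px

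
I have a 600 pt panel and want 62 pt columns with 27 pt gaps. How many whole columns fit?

7 columns: 7·62 + 6·27 = 596 pt ≤ 600.
8 columns: 685 pt > 600. So 7.

7 columns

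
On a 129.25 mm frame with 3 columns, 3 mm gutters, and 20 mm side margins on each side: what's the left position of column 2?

Take off 40 mm of margins, leaving 89.25 mm.
3c + 2·3 = 89.25 → 3c = 83.25 → c = 27.75 mm.
Column 2 starts at margin + 1·(column + gutter) = 20 + 1·30.75 = 50.75 mm.

50.75 mm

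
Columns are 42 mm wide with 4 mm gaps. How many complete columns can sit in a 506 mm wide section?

Each extra column adds 42 + 4 = 46 mm.
(506 + 4) / 46 = 11.09, so 11 columns fit.

11 columns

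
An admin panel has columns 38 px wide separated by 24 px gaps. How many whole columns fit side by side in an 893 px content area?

Each extra column adds 38 + 24 = 62 px.
(893 + 24) / 62 = 14.79, so 14 columns fit.

14 columns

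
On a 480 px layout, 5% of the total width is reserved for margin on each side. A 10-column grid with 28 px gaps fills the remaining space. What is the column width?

18 px

Margins: 5% × 480 = 24 px each, so content = 480 − 48 = 432 px.
10 columns + 9 gaps: 10c + 9·28 = 432.
10c = 432 − 252 = 180, so c = 18 px.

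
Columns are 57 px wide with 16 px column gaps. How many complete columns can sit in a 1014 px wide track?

k columns need k·57 + (k−1)·16 = k·73 − 16.
k·73 − 16 ≤ 1014 → k ≤ 1030 / 73 ≈ 14.11, so k = 14.

14 columns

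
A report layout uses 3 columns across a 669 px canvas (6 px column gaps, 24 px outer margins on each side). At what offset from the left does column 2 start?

233 px

Content = 669 − 2·24 = 621 px.
3 columns + 2 column gaps: 3c + 2·6 = 621.
3c = 621 − 12 = 609, so c = 203 px.
Before column 2: the margin + 1 column + 1 column gap.
Offset = 24 + 1·(203 + 6) = 24 + 209 = 233 px.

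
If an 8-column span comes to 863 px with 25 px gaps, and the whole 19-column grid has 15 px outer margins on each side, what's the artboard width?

Subtracting 7 gaps of 25 leaves 688 for 8 columns, so c = 86 px.
Adding margins, columns and gutters: 30 + 1634 + 450 = 2114 px.

2114 px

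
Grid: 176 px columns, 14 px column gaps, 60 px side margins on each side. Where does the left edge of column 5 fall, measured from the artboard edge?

820 px

Column 5 starts at margin + 4·(column + gutter) = 60 + 4·190 = 820 px.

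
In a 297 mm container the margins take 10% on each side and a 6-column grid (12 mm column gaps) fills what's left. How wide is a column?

29.6 mm

Each margin = 10% of 297 = 29.7 mm; content = 297 − 2·29.7 = 237.6 mm.
237.6 − 5·12 = 177.6; ÷6 gives c = 29.6 mm.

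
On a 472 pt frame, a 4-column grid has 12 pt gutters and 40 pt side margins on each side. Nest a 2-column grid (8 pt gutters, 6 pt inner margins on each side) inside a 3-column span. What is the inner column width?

Inside the margins: 472 − 80 = 392 pt.
Subtracting 3 gutters of 12 leaves 356 for 4 columns, so c = 89 pt.
Span of 3: 3·89 + 2·12 = 267 + 24 = 291 pt.
Inner content = 291 − 2·6 = 279 pt.
2d + 1·8 = 279 → 2d = 271 → d = 135.5 pt.

135.5 pt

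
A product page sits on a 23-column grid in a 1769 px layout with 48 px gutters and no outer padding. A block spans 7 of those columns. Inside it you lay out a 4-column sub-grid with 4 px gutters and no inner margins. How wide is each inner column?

123.25 px

23c + 22·48 = 1769 → 23c = 713 → c = 31 px.
Span of 7: 7·31 + 6·48 = 217 + 288 = 505 px.
4 columns + 3 gutters: 4d + 3·4 = 505.
4d = 505 − 12 = 493, so d = 123.25 px.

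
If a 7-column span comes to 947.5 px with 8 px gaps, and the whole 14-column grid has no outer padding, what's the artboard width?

947.5 − 6·8 = 899.5; ÷7 gives c = 128.5 px.
Total width: 14·128.5 + 13·8 = 1903 px.

1903 px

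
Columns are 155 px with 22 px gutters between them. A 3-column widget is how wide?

509 px

Span of 3: 3·155 + 2·22 = 465 + 44 = 509 px.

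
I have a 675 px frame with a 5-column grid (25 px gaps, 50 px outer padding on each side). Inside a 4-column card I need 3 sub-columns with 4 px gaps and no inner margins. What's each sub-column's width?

Take off 100 px of margins, leaving 575 px.
Subtracting 4 gaps of 25 leaves 475 for 5 columns, so c = 95 px.
4-column span = 4·95 + 3·25 = 455 px.
3 columns + 2 gaps: 3d + 2·4 = 455.
3d = 455 − 8 = 447, so d = 149 px.

149 px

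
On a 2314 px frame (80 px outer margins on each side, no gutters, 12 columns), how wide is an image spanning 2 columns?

Content width = 2314 − 2·80 = 2154 px.
12c = 2154 → c = 179.5 px.
2-column span = 2·179.5 = 359 px.

359 px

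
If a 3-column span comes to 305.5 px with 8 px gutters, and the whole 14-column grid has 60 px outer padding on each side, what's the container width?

Subtracting 2 gutters of 8 leaves 289.5 for 3 columns, so c = 96.5 px.
Adding margins, columns and gutters: 120 + 1351 + 104 = 1575 px.

1575 px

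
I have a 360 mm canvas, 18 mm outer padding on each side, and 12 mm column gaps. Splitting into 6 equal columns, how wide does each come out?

Subtract both margins: 360 − 2·18 = 324 mm.
6 columns + 5 column gaps: 6c + 5·12 = 324.
6c = 324 − 60 = 264, so c = 44 mm.

44 mm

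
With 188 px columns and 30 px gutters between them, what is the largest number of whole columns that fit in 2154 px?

k columns need k·188 + (k−1)·30 = k·218 − 30.
k·218 − 30 ≤ 2154 → k ≤ 2184 / 218 ≈ 10.02, so k = 10.

10 columns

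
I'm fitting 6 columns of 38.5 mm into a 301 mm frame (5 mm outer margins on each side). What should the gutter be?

12 mm

Inside the margins: 301 − 10 = 291 mm.
Columns use 231 mm, leaving 60 mm across 5 gutters = 12 mm each.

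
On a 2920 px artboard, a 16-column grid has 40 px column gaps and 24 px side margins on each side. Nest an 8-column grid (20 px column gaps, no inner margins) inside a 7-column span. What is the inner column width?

136.75 px

Outer content = 2920 − 2·24 = 2872 px.
16 columns + 15 column gaps: 16c + 15·40 = 2872.
16c = 2872 − 600 = 2272, so c = 142 px.
7-column span = 7·142 + 6·40 = 1234 px.
1234 − 7·20 = 1094; ÷8 gives d = 136.75 px.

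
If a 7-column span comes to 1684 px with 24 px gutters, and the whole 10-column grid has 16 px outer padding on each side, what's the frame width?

Subtracting 6 gutters of 24 leaves 1540 for 7 columns, so c = 220 px.
Adding margins, columns and gutters: 32 + 2200 + 216 = 2448 px.

2448 px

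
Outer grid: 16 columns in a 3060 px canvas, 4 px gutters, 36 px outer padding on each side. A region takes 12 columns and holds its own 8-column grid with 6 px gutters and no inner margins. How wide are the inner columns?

274.75 px

Take off 72 px of margins, leaving 2988 px.
16 columns + 15 gutters: 16c + 15·4 = 2988.
16c = 2988 − 60 = 2928, so c = 183 px.
12-column span = 12·183 + 11·4 = 2240 px.
8 columns + 7 gutters: 8d + 7·6 = 2240.
8d = 2240 − 42 = 2198, so d = 274.75 px.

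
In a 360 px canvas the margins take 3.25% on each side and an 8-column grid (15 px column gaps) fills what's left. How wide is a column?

Margins: 3.25% × 360 = 11.7 px each, so content = 360 − 23.4 = 336.6 px.
8c + 7·15 = 336.6 → 8c = 231.6 → c = 28.95 px.

28.95 px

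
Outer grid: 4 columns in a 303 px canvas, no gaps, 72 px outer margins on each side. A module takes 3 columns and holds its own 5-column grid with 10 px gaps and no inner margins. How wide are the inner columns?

Subtract both margins: 303 − 2·72 = 159 px.
159 / 4 = 39.75 px per column.
With no gaps, 3 columns span 3·39.75 = 119.25 px.
5d + 4·10 = 119.25 → 5d = 79.25 → d = 15.85 px.

15.85 px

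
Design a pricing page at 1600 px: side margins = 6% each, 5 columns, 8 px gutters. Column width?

Each margin = 6% of 1600 = 96 px; content = 1600 − 2·96 = 1408 px.
Subtracting 4 gutters of 8 leaves 1376 for 5 columns, so c = 275.2 px.

275.2 px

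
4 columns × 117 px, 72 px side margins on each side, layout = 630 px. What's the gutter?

6 px

Subtract both margins: 630 − 2·72 = 486 px.
4·117 + 3g = 486 → 3g = 18 → g = 6 px.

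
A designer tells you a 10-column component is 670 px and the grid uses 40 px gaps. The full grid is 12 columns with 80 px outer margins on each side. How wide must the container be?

972 px

Subtracting 9 gaps of 40 leaves 310 for 10 columns, so c = 31 px.
Total width: 2·80 + 12·31 + 11·40 = 972 px.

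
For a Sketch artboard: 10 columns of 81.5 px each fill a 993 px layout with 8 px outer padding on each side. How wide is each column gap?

18 px

Inside the margins: 993 − 16 = 977 px.
10·81.5 + 9g = 977 → 9g = 162 → g = 18 px.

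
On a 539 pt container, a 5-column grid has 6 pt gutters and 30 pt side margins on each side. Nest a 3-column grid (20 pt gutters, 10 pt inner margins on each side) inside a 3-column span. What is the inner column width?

Inside the margins: 539 − 60 = 479 pt.
5c + 4·6 = 479 → 5c = 455 → c = 91 pt.
3-column span = 3·91 + 2·6 = 285 pt.
Inner content = 285 − 2·10 = 265 pt.
265 − 2·20 = 225; ÷3 gives d = 75 pt.

75 pt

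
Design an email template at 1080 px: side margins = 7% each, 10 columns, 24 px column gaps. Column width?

Margins: 7% × 1080 = 75.6 px each, so content = 1080 − 151.2 = 928.8 px.
10c + 9·24 = 928.8 → 10c = 712.8 → c = 71.28 px.

71.28 px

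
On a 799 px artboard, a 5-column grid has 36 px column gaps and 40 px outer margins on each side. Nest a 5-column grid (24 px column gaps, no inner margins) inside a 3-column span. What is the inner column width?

Outer content = 799 − 2·40 = 719 px.
5c + 4·36 = 719 → 5c = 575 → c = 115 px.
3-column span = 3·115 + 2·36 = 417 px.
5d + 4·24 = 417 → 5d = 321 → d = 64.2 px.

64.2 px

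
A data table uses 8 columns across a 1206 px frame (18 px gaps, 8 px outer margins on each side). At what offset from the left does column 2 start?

159 px

Content = 1206 − 2·8 = 1190 px.
8 columns + 7 gaps: 8c + 7·18 = 1190.
8c = 1190 − 126 = 1064, so c = 133 px.
Each column+gutter stride is 151 px; 1 of them past the 8 px margin is 8 + 151 = 159 px.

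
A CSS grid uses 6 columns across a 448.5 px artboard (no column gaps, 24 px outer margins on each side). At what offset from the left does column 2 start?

90.75 px

Content = 448.5 − 2·24 = 400.5 px.
6c = 400.5 → c = 66.75 px.
Each column+gutter stride is 66.75 px; 1 of them past the 24 px margin is 24 + 66.75 = 90.75 px.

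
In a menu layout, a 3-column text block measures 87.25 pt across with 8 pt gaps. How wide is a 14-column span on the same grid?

436.5 pt

3 columns + 2 gaps: 3c + 2·8 = 87.25.
3c = 87.25 − 16 = 71.25, so c = 23.75 pt.
14-column span = 14·23.75 + 13·8 = 436.5 pt.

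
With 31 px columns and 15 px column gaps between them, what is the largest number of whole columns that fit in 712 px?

15 columns

k columns need k·31 + (k−1)·15 = k·46 − 15.
k·46 − 15 ≤ 712 → k ≤ 727 / 46 ≈ 15.80, so k = 15.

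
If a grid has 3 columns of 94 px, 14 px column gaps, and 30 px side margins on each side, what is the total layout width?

370 px

Total width: 2·30 + 3·94 + 2·14 = 370 px.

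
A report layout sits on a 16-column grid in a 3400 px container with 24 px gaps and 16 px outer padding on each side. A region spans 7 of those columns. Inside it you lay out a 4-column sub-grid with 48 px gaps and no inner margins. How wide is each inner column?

329 px

Inside the margins: 3400 − 32 = 3368 px.
Subtracting 15 gaps of 24 leaves 3008 for 16 columns, so c = 188 px.
Span of 7: 7·188 + 6·24 = 1316 + 144 = 1460 px.
Subtracting 3 gaps of 48 leaves 1316 for 4 columns, so d = 329 px.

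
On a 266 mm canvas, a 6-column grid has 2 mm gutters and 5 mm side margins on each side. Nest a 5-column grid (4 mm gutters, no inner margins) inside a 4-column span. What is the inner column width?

Take off 10 mm of margins, leaving 256 mm.
Subtracting 5 gutters of 2 leaves 246 for 6 columns, so c = 41 mm.
4-column span = 4·41 + 3·2 = 170 mm.
5d + 4·4 = 170 → 5d = 154 → d = 30.8 mm.

30.8 mm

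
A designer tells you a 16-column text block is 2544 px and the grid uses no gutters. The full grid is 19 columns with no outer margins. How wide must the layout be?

3021 px

With no gutters, each column is 2544/16 = 159 px.
Total width: 19·159 = 3021 px.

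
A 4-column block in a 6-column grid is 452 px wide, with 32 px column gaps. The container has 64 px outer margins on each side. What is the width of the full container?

4c + 3·32 = 452 → 4c = 356 → c = 89 px.
Adding margins, columns and gutters: 128 + 534 + 160 = 822 px.

822 px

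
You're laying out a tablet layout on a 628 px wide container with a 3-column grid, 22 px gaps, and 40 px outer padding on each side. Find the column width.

Content width = 628 − 2·40 = 548 px.
3 columns + 2 gaps: 3c + 2·22 = 548.
3c = 548 − 44 = 504, so c = 168 px.

168 px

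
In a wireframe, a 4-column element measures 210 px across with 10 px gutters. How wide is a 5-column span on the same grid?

4 columns + 3 gutters: 4c + 3·10 = 210.
4c = 210 − 30 = 180, so c = 45 px.
5-column span = 5·45 + 4·10 = 265 px.

265 px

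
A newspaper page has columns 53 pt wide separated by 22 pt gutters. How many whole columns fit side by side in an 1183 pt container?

16 columns

k columns need k·53 + (k−1)·22 = k·75 − 22.
k·75 − 22 ≤ 1183 → k ≤ 1205 / 75 ≈ 16.07, so k = 16.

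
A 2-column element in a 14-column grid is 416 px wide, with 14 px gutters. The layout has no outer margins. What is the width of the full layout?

Subtracting 1 gutter of 14 leaves 402 for 2 columns, so c = 201 px.
Total width: 14·201 + 13·14 = 2996 px.

2996 px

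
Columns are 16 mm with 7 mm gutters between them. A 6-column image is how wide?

131 mm

6-column span = 6·16 + 5·7 = 131 mm.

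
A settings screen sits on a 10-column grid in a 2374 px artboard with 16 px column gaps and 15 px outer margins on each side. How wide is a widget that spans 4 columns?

928 px

Content width = 2374 − 2·15 = 2344 px.
10 columns + 9 column gaps: 10c + 9·16 = 2344.
10c = 2344 − 144 = 2200, so c = 220 px.
4-column span = 4·220 + 3·16 = 928 px.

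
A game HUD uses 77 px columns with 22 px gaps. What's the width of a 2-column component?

2 columns plus 1 gap: 154 + 22 = 176 px.

176 px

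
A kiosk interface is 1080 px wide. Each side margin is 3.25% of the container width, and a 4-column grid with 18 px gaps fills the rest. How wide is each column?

Each margin = 3.25% of 1080 = 35.1 px; content = 1080 − 2·35.1 = 1009.8 px.
4c + 3·18 = 1009.8 → 4c = 955.8 → c = 238.95 px.

238.95 px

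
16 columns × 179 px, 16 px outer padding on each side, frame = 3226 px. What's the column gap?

Subtract both margins: 3226 − 2·16 = 3194 px.
16·179 + 15g = 3194 → 15g = 330 → g = 22 px.

22 px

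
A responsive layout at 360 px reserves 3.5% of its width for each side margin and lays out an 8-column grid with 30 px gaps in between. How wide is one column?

15.6 px

360 × (1 − 2·3.5%) = 360 × 93% = 334.8 px for the columns.
Subtracting 7 gaps of 30 leaves 124.8 for 8 columns, so c = 15.6 px.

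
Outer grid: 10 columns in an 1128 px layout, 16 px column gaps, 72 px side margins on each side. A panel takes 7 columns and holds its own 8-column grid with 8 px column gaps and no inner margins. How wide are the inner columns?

Take off 144 px of margins, leaving 984 px.
10c + 9·16 = 984 → 10c = 840 → c = 84 px.
7 columns plus 6 column gaps: 588 + 96 = 684 px.
684 − 7·8 = 628; ÷8 gives d = 78.5 px.

78.5 px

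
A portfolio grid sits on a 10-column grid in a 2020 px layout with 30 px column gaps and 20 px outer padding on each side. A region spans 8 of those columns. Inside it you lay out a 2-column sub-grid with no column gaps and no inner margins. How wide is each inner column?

789 px

Inside the margins: 2020 − 40 = 1980 px.
Subtracting 9 column gaps of 30 leaves 1710 for 10 columns, so c = 171 px.
Span of 8: 8·171 + 7·30 = 1368 + 210 = 1578 px.
1578 / 2 = 789 px per column.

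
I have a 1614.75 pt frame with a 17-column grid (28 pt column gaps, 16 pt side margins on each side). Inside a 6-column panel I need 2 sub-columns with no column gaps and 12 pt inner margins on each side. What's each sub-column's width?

258.25 pt

Subtract both margins: 1614.75 − 2·16 = 1582.75 pt.
Subtracting 16 column gaps of 28 leaves 1134.75 for 17 columns, so c = 66.75 pt.
6 columns plus 5 column gaps: 400.5 + 140 = 540.5 pt.
Inner content = 540.5 − 2·12 = 516.5 pt.
With no column gaps, each column is 516.5/2 = 258.25 pt.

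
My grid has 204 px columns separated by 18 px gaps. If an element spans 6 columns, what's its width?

1314 px

Span of 6: 6·204 + 5·18 = 1224 + 90 = 1314 px.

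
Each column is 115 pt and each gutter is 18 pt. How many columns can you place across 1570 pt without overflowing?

11 columns

k columns need k·115 + (k−1)·18 = k·133 − 18.
k·133 − 18 ≤ 1570 → k ≤ 1588 / 133 ≈ 11.94, so k = 11.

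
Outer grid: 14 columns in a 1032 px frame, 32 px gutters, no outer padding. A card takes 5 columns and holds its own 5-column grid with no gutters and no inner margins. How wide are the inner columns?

69.6 px

14 columns + 13 gutters: 14c + 13·32 = 1032.
14c = 1032 − 416 = 616, so c = 44 px.
Span of 5: 5·44 + 4·32 = 220 + 128 = 348 px.
5d = 348 → d = 69.6 px.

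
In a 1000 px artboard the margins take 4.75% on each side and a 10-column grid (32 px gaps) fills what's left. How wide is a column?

1000 × (1 − 2·4.75%) = 1000 × 90.5% = 905 px for the columns.
Subtracting 9 gaps of 32 leaves 617 for 10 columns, so c = 61.7 px.

61.7 px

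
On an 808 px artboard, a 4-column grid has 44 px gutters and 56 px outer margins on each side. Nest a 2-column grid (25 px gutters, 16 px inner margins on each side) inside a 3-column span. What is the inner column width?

227 px

Subtract both margins: 808 − 2·56 = 696 px.
4c + 3·44 = 696 → 4c = 564 → c = 141 px.
3-column span = 3·141 + 2·44 = 511 px.
Inner content = 511 − 2·16 = 479 px.
2d + 1·25 = 479 → 2d = 454 → d = 227 px.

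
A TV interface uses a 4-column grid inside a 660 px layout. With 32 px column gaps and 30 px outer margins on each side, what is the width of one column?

Content width = 660 − 2·30 = 600 px.
Subtracting 3 column gaps of 32 leaves 504 for 4 columns, so c = 126 px.

126 px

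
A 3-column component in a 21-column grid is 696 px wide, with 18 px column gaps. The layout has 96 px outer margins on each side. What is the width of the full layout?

5172 px

696 − 2·18 = 660; ÷3 gives c = 220 px.
Total width: 2·96 + 21·220 + 20·18 = 5172 px.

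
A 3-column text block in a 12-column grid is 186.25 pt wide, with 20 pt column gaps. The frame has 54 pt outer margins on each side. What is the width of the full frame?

913 pt

186.25 − 2·20 = 146.25; ÷3 gives c = 48.75 pt.
Total width: 2·54 + 12·48.75 + 11·20 = 913 pt.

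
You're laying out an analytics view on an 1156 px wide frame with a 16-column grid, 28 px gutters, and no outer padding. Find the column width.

Subtracting 15 gutters of 28 leaves 736 for 16 columns, so c = 46 px.

46 px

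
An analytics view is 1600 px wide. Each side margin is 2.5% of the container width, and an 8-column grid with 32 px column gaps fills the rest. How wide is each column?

Margins: 2.5% × 1600 = 40 px each, so content = 1600 − 80 = 1520 px.
1520 − 7·32 = 1296; ÷8 gives c = 162 px.

162 px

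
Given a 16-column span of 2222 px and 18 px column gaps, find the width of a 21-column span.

Subtracting 15 column gaps of 18 leaves 1952 for 16 columns, so c = 122 px.
21 columns plus 20 column gaps: 2562 + 360 = 2922 px.

2922 px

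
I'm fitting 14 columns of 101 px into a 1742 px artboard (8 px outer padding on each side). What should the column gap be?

24 px

Subtract both margins: 1742 − 2·8 = 1726 px.
14 columns take 14·101 = 1414 px; remaining 312 splits into 13 column gaps.
g = 312 / 13 = 24 px.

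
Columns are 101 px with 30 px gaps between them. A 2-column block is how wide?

232 px

2 columns plus 1 gap: 202 + 30 = 232 px.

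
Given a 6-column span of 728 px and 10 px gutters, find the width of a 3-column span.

6 columns + 5 gutters: 6c + 5·10 = 728.
6c = 728 − 50 = 678, so c = 113 px.
Span of 3: 3·113 + 2·10 = 339 + 20 = 359 px.

359 px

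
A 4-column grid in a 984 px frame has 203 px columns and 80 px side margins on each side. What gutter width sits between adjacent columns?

Inside the margins: 984 − 160 = 824 px.
Columns use 812 px, leaving 12 px across 3 gutters = 4 px each.

4 px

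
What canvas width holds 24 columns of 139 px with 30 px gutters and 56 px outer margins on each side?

Canvas = 2·56 + 24·139 + 23·30 = 112 + 3336 + 690 = 4138 px.

4138 px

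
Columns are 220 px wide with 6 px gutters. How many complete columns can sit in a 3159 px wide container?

k columns need k·220 + (k−1)·6 = k·226 − 6.
k·226 − 6 ≤ 3159 → k ≤ 3165 / 226 ≈ 14.00, so k = 14.

14 columns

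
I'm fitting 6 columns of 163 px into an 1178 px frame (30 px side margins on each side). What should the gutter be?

Content width = 1178 − 2·30 = 1118 px.
Columns use 978 px, leaving 140 px across 5 gutters = 28 px each.

28 px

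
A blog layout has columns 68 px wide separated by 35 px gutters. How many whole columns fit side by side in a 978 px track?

9 columns

k columns need k·68 + (k−1)·35 = k·103 − 35.
k·103 − 35 ≤ 978 → k ≤ 1013 / 103 ≈ 9.83, so k = 9.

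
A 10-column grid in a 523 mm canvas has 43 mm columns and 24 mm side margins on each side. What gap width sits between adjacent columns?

Subtract both margins: 523 − 2·24 = 475 mm.
10·43 + 9g = 475 → 9g = 45 → g = 5 mm.

5 mm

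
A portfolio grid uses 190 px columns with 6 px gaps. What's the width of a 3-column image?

3-column span = 3·190 + 2·6 = 582 px.

582 px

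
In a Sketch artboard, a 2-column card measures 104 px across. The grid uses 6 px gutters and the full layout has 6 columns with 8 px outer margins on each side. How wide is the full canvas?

340 px

2 columns + 1 gutter: 2c + 1·6 = 104.
2c = 104 − 6 = 98, so c = 49 px.
Total width: 2·8 + 6·49 + 5·6 = 340 px.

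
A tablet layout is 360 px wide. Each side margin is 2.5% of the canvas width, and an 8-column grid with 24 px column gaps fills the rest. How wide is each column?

21.75 px

360 × (1 − 2·2.5%) = 360 × 95% = 342 px for the columns.
342 − 7·24 = 174; ÷8 gives c = 21.75 px.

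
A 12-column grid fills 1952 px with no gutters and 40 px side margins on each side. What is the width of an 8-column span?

1248 px

Subtract both margins: 1952 − 2·40 = 1872 px.
1872 / 12 = 156 px per column.
With no gutters, 8 columns span 8·156 = 1248 px.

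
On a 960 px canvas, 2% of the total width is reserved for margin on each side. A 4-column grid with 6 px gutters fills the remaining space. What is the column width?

Margins: 2% × 960 = 19.2 px each, so content = 960 − 38.4 = 921.6 px.
4 columns + 3 gutters: 4c + 3·6 = 921.6.
4c = 921.6 − 18 = 903.6, so c = 225.9 px.

225.9 px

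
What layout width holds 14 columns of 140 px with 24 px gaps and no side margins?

Total width: 14·140 + 13·24 = 2272 px.

2272 px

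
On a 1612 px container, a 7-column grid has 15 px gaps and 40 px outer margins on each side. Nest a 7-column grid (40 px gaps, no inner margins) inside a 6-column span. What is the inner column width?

Subtract both margins: 1612 − 2·40 = 1532 px.
7 columns + 6 gaps: 7c + 6·15 = 1532.
7c = 1532 − 90 = 1442, so c = 206 px.
6 columns plus 5 gaps: 1236 + 75 = 1311 px.
1311 − 6·40 = 1071; ÷7 gives d = 153 px.

153 px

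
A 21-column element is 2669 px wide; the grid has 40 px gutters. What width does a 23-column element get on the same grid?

21 columns + 20 gutters: 21c + 20·40 = 2669.
21c = 2669 − 800 = 1869, so c = 89 px.
23-column span = 23·89 + 22·40 = 2927 px.

2927 px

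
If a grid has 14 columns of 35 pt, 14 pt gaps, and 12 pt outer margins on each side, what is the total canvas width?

Total width: 2·12 + 14·35 + 13·14 = 696 pt.

696 pt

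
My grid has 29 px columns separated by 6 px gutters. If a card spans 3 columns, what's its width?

99 px

Span of 3: 3·29 + 2·6 = 87 + 12 = 99 px.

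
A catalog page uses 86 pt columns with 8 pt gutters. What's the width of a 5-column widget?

Span of 5: 5·86 + 4·8 = 430 + 32 = 462 pt.

462 pt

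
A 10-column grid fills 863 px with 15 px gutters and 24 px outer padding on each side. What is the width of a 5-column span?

400 px

Take off 48 px of margins, leaving 815 px.
Subtracting 9 gutters of 15 leaves 680 for 10 columns, so c = 68 px.
5-column span = 5·68 + 4·15 = 400 px.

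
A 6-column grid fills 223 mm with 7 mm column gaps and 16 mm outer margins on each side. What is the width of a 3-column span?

Content width = 223 − 2·16 = 191 mm.
Subtracting 5 column gaps of 7 leaves 156 for 6 columns, so c = 26 mm.
3-column span = 3·26 + 2·7 = 92 mm.

92 mm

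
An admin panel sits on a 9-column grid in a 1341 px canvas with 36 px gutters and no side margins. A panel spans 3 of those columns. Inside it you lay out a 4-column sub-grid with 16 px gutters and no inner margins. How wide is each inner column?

93.75 px

9c + 8·36 = 1341 → 9c = 1053 → c = 117 px.
3 columns plus 2 gutters: 351 + 72 = 423 px.
423 − 3·16 = 375; ÷4 gives d = 93.75 px.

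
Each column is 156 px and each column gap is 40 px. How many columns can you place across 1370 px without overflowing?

7 columns: 7·156 + 6·40 = 1332 px ≤ 1370.
8 columns: 1528 px > 1370. So 7.

7 columns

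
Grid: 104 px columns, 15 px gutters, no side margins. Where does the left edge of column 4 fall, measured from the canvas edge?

Before column 4: 3 columns + 3 gutters.
Offset = 3·(104 + 15) = 3·119 = 357 px.

357 px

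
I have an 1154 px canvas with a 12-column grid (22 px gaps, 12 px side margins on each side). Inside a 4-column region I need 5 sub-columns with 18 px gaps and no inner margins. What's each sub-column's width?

Inside the margins: 1154 − 24 = 1130 px.
12c + 11·22 = 1130 → 12c = 888 → c = 74 px.
Span of 4: 4·74 + 3·22 = 296 + 66 = 362 px.
362 − 4·18 = 290; ÷5 gives d = 58 px.

58 px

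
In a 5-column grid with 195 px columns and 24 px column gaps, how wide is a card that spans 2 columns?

414 px

2-column span = 2·195 + 1·24 = 414 px.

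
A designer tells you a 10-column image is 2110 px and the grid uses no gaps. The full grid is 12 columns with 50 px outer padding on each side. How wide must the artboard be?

2632 px

10c = 2110 → c = 211 px.
Artboard = 2·50 + 12·211 = 100 + 2532 = 2632 px.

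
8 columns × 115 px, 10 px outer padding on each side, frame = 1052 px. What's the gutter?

16 px

Content width = 1052 − 2·10 = 1032 px.
Columns use 920 px, leaving 112 px across 7 gutters = 16 px each.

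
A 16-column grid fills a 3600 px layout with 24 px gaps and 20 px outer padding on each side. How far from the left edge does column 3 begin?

Inside the margins: 3600 − 40 = 3560 px.
Subtracting 15 gaps of 24 leaves 3200 for 16 columns, so c = 200 px.
Each column+gutter stride is 224 px; 2 of them past the 20 px margin is 20 + 448 = 468 px.

468 px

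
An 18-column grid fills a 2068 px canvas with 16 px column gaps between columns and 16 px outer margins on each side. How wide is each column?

98 px

Subtract both margins: 2068 − 2·16 = 2036 px.
18c + 17·16 = 2036 → 18c = 1764 → c = 98 px.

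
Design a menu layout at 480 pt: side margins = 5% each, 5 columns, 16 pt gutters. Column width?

480 × (1 − 2·5%) = 480 × 90% = 432 pt for the columns.
432 − 4·16 = 368; ÷5 gives c = 73.6 pt.

73.6 pt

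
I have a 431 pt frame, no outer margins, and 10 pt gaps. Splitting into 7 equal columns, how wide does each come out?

53 pt

Subtracting 6 gaps of 10 leaves 371 for 7 columns, so c = 53 pt.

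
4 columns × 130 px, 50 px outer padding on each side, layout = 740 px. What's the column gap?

Content width = 740 − 2·50 = 640 px.
Columns use 520 px, leaving 120 px across 3 column gaps = 40 px each.

40 px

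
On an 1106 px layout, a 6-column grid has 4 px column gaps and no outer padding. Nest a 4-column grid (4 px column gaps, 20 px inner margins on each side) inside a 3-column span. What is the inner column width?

124.75 px

1106 − 5·4 = 1086; ÷6 gives c = 181 px.
3 columns plus 2 column gaps: 543 + 8 = 551 px.
Inner content = 551 − 2·20 = 511 px.
4 columns + 3 column gaps: 4d + 3·4 = 511.
4d = 511 − 12 = 499, so d = 124.75 px.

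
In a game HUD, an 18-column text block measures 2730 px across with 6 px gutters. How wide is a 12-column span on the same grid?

18c + 17·6 = 2730 → 18c = 2628 → c = 146 px.
12-column span = 12·146 + 11·6 = 1818 px.

1818 px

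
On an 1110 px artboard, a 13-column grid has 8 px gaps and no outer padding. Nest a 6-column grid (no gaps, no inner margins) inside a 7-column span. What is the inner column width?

Subtracting 12 gaps of 8 leaves 1014 for 13 columns, so c = 78 px.
7 columns plus 6 gaps: 546 + 48 = 594 px.
6d = 594 → d = 99 px.

99 px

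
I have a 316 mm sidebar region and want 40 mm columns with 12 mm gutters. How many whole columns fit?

6 columns

6 columns: 6·40 + 5·12 = 300 mm ≤ 316.
7 columns: 352 mm > 316. So 6.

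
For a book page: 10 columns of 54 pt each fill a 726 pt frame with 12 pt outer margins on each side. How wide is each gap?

18 pt

Inside the margins: 726 − 24 = 702 pt.
10·54 + 9g = 702 → 9g = 162 → g = 18 pt.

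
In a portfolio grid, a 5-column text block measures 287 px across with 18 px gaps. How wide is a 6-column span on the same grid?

348 px

287 − 4·18 = 215; ÷5 gives c = 43 px.
6 columns plus 5 gaps: 258 + 90 = 348 px.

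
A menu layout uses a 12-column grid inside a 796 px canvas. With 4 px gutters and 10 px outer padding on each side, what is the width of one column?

61 px

Take off 20 px of margins, leaving 776 px.
12c + 11·4 = 776 → 12c = 732 → c = 61 px.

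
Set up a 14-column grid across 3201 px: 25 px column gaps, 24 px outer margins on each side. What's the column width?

202 px

Inside the margins: 3201 − 48 = 3153 px.
Subtracting 13 column gaps of 25 leaves 2828 for 14 columns, so c = 202 px.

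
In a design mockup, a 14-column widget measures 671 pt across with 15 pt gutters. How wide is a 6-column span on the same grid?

14c + 13·15 = 671 → 14c = 476 → c = 34 pt.
6 columns plus 5 gutters: 204 + 75 = 279 pt.

279 pt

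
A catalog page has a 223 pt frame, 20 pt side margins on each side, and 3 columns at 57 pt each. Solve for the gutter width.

Subtract both margins: 223 − 2·20 = 183 pt.
3·57 + 2g = 183 → 2g = 12 → g = 6 pt.

6 pt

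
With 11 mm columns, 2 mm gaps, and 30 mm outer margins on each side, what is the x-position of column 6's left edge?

95 mm

Before column 6: the margin + 5 columns + 5 gaps.
Offset = 30 + 5·(11 + 2) = 30 + 65 = 95 mm.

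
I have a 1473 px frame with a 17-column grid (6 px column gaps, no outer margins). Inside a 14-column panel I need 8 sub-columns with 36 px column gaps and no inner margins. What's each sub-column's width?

120 px

1473 − 16·6 = 1377; ÷17 gives c = 81 px.
14 columns plus 13 column gaps: 1134 + 78 = 1212 px.
1212 − 7·36 = 960; ÷8 gives d = 120 px.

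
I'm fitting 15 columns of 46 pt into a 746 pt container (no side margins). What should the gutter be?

15·46 + 14g = 746 → 14g = 56 → g = 4 pt.

4 pt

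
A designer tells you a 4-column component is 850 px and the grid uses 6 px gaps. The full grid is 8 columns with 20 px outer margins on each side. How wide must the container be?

Subtracting 3 gaps of 6 leaves 832 for 4 columns, so c = 208 px.
Total width: 2·20 + 8·208 + 7·6 = 1746 px.

1746 px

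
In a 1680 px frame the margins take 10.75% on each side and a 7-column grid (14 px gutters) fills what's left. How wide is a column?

176.4 px

Each margin = 10.75% of 1680 = 180.6 px; content = 1680 − 2·180.6 = 1318.8 px.
1318.8 − 6·14 = 1234.8; ÷7 gives c = 176.4 px.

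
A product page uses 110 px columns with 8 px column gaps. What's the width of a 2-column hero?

228 px

Span of 2: 2·110 + 1·8 = 220 + 8 = 228 px.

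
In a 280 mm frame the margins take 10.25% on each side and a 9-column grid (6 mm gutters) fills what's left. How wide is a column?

19.4 mm

280 × (1 − 2·10.25%) = 280 × 79.5% = 222.6 mm for the columns.
Subtracting 8 gutters of 6 leaves 174.6 for 9 columns, so c = 19.4 mm.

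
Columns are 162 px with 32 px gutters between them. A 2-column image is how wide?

2-column span = 2·162 + 1·32 = 356 px.

356 px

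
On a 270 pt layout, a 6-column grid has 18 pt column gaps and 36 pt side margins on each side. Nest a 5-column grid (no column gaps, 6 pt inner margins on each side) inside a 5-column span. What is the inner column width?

Take off 72 pt of margins, leaving 198 pt.
Subtracting 5 column gaps of 18 leaves 108 for 6 columns, so c = 18 pt.
5-column span = 5·18 + 4·18 = 162 pt.
Inner content = 162 − 2·6 = 150 pt.
5d = 150 → d = 30 pt.

30 pt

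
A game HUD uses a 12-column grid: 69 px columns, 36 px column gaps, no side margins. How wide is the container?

Total width: 12·69 + 11·36 = 1224 px.

1224 px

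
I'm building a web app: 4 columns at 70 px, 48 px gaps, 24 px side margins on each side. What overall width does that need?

Frame = 2·24 + 4·70 + 3·48 = 48 + 280 + 144 = 472 px.

472 px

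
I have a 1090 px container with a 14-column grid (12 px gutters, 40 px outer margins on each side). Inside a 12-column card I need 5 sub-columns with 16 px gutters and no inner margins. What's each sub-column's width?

Outer content = 1090 − 2·40 = 1010 px.
1010 − 13·12 = 854; ÷14 gives c = 61 px.
12-column span = 12·61 + 11·12 = 864 px.
5d + 4·16 = 864 → 5d = 800 → d = 160 px.

160 px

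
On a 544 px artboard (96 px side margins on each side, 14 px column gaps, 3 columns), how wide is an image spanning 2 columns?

230 px

Subtract both margins: 544 − 2·96 = 352 px.
352 − 2·14 = 324; ÷3 gives c = 108 px.
Span of 2: 2·108 + 1·14 = 216 + 14 = 230 px.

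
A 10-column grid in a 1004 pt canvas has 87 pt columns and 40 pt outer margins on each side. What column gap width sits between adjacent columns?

6 pt

Subtract both margins: 1004 − 2·40 = 924 pt.
10·87 + 9g = 924 → 9g = 54 → g = 6 pt.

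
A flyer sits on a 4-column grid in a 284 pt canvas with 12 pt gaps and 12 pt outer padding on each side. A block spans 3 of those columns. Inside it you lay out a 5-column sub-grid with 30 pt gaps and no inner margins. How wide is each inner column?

14.4 pt

Take off 24 pt of margins, leaving 260 pt.
4c + 3·12 = 260 → 4c = 224 → c = 56 pt.
Span of 3: 3·56 + 2·12 = 168 + 24 = 192 pt.
5d + 4·30 = 192 → 5d = 72 → d = 14.4 pt.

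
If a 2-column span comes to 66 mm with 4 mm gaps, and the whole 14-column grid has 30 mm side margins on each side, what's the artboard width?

546 mm

Subtracting 1 gap of 4 leaves 62 for 2 columns, so c = 31 mm.
Adding margins, columns and gutters: 60 + 434 + 52 = 546 mm.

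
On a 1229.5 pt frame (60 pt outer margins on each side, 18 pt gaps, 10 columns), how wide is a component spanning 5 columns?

Inside the margins: 1229.5 − 120 = 1109.5 pt.
10 columns + 9 gaps: 10c + 9·18 = 1109.5.
10c = 1109.5 − 162 = 947.5, so c = 94.75 pt.
5-column span = 5·94.75 + 4·18 = 545.75 pt.

545.75 pt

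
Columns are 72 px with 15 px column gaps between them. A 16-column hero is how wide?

Span of 16: 16·72 + 15·15 = 1152 + 225 = 1377 px.

1377 px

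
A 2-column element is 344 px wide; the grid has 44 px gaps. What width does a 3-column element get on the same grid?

2c + 1·44 = 344 → 2c = 300 → c = 150 px.
Span of 3: 3·150 + 2·44 = 450 + 88 = 538 px.

538 px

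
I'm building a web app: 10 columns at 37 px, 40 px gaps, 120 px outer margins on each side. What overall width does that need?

Artboard = 2·120 + 10·37 + 9·40 = 240 + 370 + 360 = 970 px.

970 px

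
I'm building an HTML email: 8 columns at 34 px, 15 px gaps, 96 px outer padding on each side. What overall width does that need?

Canvas = 2·96 + 8·34 + 7·15 = 192 + 272 + 105 = 569 px.

569 px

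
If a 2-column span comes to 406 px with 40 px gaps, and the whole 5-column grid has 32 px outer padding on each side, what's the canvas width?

1139 px

2 columns + 1 gap: 2c + 1·40 = 406.
2c = 406 − 40 = 366, so c = 183 px.
Adding margins, columns and gutters: 64 + 915 + 160 = 1139 px.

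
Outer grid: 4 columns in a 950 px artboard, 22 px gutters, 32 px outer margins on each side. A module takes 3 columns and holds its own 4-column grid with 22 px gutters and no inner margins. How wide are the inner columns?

148.25 px

Outer content = 950 − 2·32 = 886 px.
4c + 3·22 = 886 → 4c = 820 → c = 205 px.
Span of 3: 3·205 + 2·22 = 615 + 44 = 659 px.
Subtracting 3 gutters of 22 leaves 593 for 4 columns, so d = 148.25 px.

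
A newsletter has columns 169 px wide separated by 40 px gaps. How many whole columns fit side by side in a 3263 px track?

Each extra column adds 169 + 40 = 209 px.
(3263 + 40) / 209 = 15.80, so 15 columns fit.

15 columns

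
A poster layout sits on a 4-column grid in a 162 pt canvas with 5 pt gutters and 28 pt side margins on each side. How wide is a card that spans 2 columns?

Content width = 162 − 2·28 = 106 pt.
Subtracting 3 gutters of 5 leaves 91 for 4 columns, so c = 22.75 pt.
Span of 2: 2·22.75 + 1·5 = 45.5 + 5 = 50.5 pt.

50.5 pt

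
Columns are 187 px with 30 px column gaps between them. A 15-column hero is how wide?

3225 px

Span of 15: 15·187 + 14·30 = 2805 + 420 = 3225 px.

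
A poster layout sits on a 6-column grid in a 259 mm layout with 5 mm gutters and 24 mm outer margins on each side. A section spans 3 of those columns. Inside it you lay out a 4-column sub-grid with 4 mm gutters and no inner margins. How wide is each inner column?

Inside the margins: 259 − 48 = 211 mm.
Subtracting 5 gutters of 5 leaves 186 for 6 columns, so c = 31 mm.
Span of 3: 3·31 + 2·5 = 93 + 10 = 103 mm.
4d + 3·4 = 103 → 4d = 91 → d = 22.75 mm.

22.75 mm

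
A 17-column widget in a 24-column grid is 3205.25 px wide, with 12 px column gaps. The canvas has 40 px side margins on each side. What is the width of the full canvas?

4610 px

17 columns + 16 column gaps: 17c + 16·12 = 3205.25.
17c = 3205.25 − 192 = 3013.25, so c = 177.25 px.
Total width: 2·40 + 24·177.25 + 23·12 = 4610 px.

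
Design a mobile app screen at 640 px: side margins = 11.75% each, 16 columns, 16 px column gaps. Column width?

15.6 px

Margins: 11.75% × 640 = 75.2 px each, so content = 640 − 150.4 = 489.6 px.
Subtracting 15 column gaps of 16 leaves 249.6 for 16 columns, so c = 15.6 px.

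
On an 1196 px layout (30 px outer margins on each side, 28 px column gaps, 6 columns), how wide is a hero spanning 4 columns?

748 px

Take off 60 px of margins, leaving 1136 px.
6c + 5·28 = 1136 → 6c = 996 → c = 166 px.
4 columns plus 3 column gaps: 664 + 84 = 748 px.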